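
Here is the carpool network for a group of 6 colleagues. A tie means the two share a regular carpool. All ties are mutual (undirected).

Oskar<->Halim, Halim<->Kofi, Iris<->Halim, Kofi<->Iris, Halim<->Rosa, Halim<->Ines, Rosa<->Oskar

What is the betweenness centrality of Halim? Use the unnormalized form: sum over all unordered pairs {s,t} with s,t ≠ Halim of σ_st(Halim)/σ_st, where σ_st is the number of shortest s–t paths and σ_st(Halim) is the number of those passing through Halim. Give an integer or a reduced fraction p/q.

8

Pairs whose geodesics pass through Halim — Kofi–Ines: 1; Kofi–Rosa: 1; Kofi–Oskar: 1; Iris–Ines: 1; Iris–Rosa: 1; Iris–Oskar: 1; Ines–Rosa: 1; Ines–Oskar: 1.
All other pairs contribute 0.
Summing the contributions gives betweenness(Halim) = 8.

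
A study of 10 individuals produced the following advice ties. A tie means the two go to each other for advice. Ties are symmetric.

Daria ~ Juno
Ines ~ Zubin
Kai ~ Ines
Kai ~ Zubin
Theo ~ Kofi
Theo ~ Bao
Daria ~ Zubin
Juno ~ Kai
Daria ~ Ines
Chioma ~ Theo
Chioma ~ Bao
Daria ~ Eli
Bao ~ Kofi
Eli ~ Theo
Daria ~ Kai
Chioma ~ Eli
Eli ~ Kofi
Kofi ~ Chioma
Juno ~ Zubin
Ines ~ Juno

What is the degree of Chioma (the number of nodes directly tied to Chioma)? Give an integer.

4

Chioma is directly tied to Bao, Eli, Kofi, and Theo. That is 4 neighbors, so the degree of Chioma is 4.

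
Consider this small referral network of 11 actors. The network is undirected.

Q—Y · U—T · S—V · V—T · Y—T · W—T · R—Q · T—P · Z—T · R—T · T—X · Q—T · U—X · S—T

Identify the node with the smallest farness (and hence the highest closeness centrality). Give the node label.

T

Farness (sum of distances to all others) for each node — P:19, Q:17, R:18, S:18, T:10, U:18, V:18, W:19, X:18, Y:18, Z:19.
The smallest farness is 10, for T, so T has the highest closeness.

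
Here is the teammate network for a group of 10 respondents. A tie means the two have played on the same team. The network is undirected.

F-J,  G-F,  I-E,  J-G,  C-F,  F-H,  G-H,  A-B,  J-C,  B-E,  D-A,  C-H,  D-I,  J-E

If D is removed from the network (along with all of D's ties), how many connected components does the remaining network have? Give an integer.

1

D's neighbors (A and I) remain reachable from one another through other ties, so the rest of the network stays in one piece.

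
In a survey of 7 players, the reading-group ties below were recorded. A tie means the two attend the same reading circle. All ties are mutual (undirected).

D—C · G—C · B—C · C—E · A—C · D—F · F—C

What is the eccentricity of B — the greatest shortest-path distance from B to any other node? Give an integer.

2

Distances from B: A:2, C:1, D:2, E:2, F:2, G:2.
The largest is 2 (to D, E, F, G, and A), so the eccentricity of B is 2.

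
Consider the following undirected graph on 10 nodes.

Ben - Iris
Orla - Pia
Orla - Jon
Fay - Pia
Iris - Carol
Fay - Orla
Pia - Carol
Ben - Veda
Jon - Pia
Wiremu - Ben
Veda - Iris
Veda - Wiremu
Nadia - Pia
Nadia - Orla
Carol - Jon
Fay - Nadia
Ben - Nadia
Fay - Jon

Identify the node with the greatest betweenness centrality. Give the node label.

Unnormalized betweenness of each node: Ben:329/30, Carol:329/60, Fay:47/60, Iris:103/20, Jon:5/3, Nadia:631/60, Orla:47/60, Pia:69/20, Veda:6/5, Wiremu:0.
Ben has the largest value, 329/30, making it the main broker — the node through which the most shortest paths run.

Ben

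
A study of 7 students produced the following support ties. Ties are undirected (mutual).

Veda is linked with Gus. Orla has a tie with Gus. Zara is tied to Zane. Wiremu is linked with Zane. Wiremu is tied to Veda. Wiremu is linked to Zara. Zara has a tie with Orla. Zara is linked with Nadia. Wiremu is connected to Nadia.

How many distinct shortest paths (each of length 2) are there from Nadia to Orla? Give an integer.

1

The shortest distance is 2, and the only length-2 path is Nadia–Zara–Orla. So there is exactly 1 shortest path.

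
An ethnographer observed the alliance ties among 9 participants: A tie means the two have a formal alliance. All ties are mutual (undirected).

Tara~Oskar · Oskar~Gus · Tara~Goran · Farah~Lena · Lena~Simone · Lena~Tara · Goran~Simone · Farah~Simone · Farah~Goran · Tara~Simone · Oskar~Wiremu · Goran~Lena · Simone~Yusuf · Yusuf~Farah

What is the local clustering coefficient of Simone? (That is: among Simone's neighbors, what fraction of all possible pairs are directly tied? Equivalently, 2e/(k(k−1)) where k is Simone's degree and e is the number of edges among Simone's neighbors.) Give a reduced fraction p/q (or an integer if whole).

3/5

Simone's neighbors: Farah, Goran, Lena, Tara, and Yusuf (k = 5).
Possible neighbor pairs: C(5,2) = 10. Edges among them: Farah–Goran, Farah–Lena, Farah–Yusuf, Goran–Lena, Goran–Tara, Lena–Tara → e = 6.
Clustering(Simone) = 6/10 = 3/5.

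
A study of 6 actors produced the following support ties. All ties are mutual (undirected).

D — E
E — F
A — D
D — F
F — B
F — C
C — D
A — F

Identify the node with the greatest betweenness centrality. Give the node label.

Unnormalized betweenness of each node: A:0, B:0, C:0, D:3/2, E:0, F:11/2.
F has the largest value, 11/2, making it the main broker — the node through which the most shortest paths run.

F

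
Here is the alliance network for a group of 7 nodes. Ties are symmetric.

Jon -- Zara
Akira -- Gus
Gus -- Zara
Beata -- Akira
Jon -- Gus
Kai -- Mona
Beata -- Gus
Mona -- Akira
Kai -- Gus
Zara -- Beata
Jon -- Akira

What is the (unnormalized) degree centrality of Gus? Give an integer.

Gus is directly tied to Akira, Beata, Jon, Kai, and Zara. That is 5 neighbors, so the degree of Gus is 5.

5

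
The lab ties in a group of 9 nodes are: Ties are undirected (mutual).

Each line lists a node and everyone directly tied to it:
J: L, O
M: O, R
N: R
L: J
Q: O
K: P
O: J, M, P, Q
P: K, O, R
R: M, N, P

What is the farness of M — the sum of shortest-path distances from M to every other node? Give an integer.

Distances from M: J:2, K:3, L:3, N:2, O:1, P:2, Q:2, R:1.
Sum = 2 + 3 + 3 + 2 + 1 + 2 + 2 + 1 = 16.

16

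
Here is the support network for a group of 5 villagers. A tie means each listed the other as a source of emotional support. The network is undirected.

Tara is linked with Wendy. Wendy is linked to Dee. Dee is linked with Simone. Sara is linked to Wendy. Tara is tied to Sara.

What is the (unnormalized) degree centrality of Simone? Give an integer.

Simone is directly tied to Dee. That is 1 neighbor, so the degree of Simone is 1.

1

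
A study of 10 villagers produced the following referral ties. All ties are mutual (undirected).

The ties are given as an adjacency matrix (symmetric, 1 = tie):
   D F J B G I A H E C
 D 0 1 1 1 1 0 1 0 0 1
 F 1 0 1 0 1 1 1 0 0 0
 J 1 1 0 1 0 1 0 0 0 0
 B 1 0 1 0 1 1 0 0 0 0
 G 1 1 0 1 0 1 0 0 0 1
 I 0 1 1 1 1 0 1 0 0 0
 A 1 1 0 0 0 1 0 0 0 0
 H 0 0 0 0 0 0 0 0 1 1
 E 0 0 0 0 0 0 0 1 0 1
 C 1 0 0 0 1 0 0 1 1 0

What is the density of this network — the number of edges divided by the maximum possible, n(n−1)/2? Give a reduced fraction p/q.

4/9

There are 20 edges and 10 nodes, so the maximum possible is C(10,2) = 45.
Density = 20/45 = 4/9.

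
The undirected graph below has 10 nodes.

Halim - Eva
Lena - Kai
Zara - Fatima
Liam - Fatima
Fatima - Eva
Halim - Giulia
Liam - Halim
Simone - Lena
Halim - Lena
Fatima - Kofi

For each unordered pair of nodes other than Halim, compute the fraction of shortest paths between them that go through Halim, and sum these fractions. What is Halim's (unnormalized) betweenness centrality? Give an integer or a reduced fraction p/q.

Pairs whose geodesics pass through Halim — Liam–Simone: 1; Liam–Eva: 1/2; Liam–Lena: 1; Liam–Kai: 1; Liam–Giulia: 1; Zara–Simone: 2/2; Zara–Lena: 2/2; Zara–Kai: 2/2; Zara–Giulia: 2/2; Simone–Fatima: 2/2; Simone–Eva: 1; Simone–Giulia: 1; Simone–Kofi: 2/2; Fatima–Lena: 2/2 … (+10 more pairs).
All other pairs contribute 0.
Summing the contributions gives betweenness(Halim) = 47/2.

47/2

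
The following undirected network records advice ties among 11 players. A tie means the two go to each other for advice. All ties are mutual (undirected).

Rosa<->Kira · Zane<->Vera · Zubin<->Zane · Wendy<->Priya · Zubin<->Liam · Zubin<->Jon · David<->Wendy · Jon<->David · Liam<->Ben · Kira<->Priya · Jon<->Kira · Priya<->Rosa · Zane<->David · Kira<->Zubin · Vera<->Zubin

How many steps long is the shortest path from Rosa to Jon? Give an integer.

2

One shortest route is Rosa – Kira – Jon, which uses 2 edges, and Rosa and Jon are not directly tied, so nothing shorter exists. So d(Rosa,Jon) = 2.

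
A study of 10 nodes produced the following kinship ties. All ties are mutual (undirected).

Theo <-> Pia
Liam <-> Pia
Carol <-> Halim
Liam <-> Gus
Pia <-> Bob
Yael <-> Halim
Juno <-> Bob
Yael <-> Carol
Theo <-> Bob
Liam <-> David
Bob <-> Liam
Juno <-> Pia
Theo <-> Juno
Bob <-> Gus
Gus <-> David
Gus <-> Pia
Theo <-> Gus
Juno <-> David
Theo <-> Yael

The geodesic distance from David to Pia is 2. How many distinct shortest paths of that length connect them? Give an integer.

The shortest distance is 2. The length-2 paths are: David–Gus–Pia; David–Juno–Pia; David–Liam–Pia.
That gives 3 distinct shortest paths.

3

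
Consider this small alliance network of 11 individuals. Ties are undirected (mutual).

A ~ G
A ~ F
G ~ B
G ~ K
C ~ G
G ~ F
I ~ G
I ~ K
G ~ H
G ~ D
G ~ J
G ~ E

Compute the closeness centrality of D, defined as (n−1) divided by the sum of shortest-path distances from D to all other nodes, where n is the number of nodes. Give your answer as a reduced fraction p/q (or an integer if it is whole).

Distances from D: A:2, B:2, C:2, E:2, F:2, G:1, H:2, I:2, J:2, K:2. Sum = 19.
n = 11, so closeness = 10/19.

10/19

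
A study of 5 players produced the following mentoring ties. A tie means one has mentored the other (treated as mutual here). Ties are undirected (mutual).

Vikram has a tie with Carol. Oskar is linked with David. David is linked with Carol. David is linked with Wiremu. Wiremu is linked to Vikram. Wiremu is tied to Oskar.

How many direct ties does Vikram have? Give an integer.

Vikram is directly tied to Carol and Wiremu. That is 2 neighbors, so the degree of Vikram is 2.

2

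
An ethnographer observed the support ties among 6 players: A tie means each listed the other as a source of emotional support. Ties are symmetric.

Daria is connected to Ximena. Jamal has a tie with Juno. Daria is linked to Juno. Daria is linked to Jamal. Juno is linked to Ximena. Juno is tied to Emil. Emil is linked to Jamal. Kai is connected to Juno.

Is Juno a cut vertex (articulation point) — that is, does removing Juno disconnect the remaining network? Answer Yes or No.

Removing Juno leaves {Kai} with no path to {Daria, Emil, Jamal, and Ximena}, so the network splits into 2 components. Juno is a cut vertex.

Yes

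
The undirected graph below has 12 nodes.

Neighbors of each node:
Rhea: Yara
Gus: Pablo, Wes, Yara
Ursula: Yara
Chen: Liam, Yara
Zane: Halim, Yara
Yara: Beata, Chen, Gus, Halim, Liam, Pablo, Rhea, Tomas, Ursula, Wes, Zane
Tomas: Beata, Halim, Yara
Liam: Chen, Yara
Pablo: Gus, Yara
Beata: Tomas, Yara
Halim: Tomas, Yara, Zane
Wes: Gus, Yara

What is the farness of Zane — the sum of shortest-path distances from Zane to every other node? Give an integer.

20

Distances from Zane: Beata:2, Chen:2, Gus:2, Halim:1, Liam:2, Pablo:2, Rhea:2, Tomas:2, Ursula:2, Wes:2, Yara:1.
Sum = 2 + 2 + 2 + 1 + 2 + 2 + 2 + 2 + 2 + 2 + 1 = 20.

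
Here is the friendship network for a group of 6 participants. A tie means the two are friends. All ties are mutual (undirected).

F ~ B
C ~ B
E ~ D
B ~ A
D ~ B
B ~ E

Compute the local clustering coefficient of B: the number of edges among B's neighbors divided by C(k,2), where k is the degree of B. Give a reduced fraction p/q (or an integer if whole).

1/10

B's neighbors: A, C, D, E, and F (k = 5).
Possible neighbor pairs: C(5,2) = 10. Edges among them: D–E → e = 1.
Clustering(B) = 1/10.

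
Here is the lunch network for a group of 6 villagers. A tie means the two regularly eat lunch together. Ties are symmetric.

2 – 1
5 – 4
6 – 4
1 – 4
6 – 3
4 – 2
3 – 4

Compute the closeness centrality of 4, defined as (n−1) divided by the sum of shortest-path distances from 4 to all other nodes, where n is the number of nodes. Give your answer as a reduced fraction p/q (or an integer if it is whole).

1

Distances from 4: 1:1, 2:1, 3:1, 5:1, 6:1. Sum = 5.
n = 6, so closeness = 5/5 = 1.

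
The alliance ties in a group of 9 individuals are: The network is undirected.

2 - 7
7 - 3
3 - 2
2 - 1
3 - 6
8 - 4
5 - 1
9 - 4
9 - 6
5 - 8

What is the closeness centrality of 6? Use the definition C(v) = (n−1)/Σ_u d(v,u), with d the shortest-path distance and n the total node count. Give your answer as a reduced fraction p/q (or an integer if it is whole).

Distances from 6: 1:3, 2:2, 3:1, 4:2, 5:4, 7:2, 8:3, 9:1. Sum = 18.
n = 9, so closeness = 8/18 = 4/9.

4/9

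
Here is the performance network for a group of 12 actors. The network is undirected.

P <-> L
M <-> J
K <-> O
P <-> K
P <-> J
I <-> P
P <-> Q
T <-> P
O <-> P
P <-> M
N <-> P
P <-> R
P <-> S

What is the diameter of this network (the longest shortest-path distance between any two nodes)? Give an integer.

2

Eccentricity of each node (its greatest distance to any other): I:2, J:2, K:2, L:2, M:2, N:2, O:2, P:1, Q:2, R:2, S:2, T:2.
The maximum eccentricity is 2, realized for instance by the pair M–R via M – P – R. So the diameter is 2.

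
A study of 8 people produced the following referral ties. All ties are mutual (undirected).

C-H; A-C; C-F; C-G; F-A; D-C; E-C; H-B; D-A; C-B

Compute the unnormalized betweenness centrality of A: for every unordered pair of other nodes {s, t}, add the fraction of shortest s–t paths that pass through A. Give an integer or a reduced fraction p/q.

Pairs whose geodesics pass through A — F–D: 1/2.
All other pairs contribute 0.
Summing the contributions gives betweenness(A) = 1/2.

1/2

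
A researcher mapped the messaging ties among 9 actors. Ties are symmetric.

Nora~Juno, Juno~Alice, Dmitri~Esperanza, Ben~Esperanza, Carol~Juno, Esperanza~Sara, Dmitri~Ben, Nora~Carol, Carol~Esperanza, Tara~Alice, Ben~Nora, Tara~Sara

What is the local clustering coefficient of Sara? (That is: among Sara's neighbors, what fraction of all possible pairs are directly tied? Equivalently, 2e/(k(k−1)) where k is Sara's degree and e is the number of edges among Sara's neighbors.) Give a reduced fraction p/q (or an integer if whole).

0

Sara's neighbors: Esperanza and Tara (k = 2).
Possible neighbor pairs: C(2,2) = 1. Edges among them: none → e = 0.
Clustering(Sara) = 0/1.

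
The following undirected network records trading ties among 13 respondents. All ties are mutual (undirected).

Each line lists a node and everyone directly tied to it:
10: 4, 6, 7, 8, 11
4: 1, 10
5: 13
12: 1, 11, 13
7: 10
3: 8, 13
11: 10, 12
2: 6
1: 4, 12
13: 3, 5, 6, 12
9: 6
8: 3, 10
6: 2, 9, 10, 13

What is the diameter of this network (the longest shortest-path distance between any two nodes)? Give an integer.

Eccentricity of each node (its greatest distance to any other): 1:4, 2:4, 3:3, 4:4, 5:4, 6:3, 7:4, 8:3, 9:4, 10:3, 11:3, 12:3, 13:3.
The maximum eccentricity is 4, realized for instance by the pair 9–1 via 9 – 6 – 13 – 12 – 1. So the diameter is 4.

4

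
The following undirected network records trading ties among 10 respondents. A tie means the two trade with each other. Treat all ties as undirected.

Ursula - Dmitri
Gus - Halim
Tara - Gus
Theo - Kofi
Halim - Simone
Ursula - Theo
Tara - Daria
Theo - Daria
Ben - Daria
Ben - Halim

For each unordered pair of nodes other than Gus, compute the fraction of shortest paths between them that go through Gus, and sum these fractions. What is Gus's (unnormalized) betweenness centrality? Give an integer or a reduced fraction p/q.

Pairs whose geodesics pass through Gus — Halim–Tara: 1; Tara–Simone: 1.
All other pairs contribute 0.
Summing the contributions gives betweenness(Gus) = 2.

2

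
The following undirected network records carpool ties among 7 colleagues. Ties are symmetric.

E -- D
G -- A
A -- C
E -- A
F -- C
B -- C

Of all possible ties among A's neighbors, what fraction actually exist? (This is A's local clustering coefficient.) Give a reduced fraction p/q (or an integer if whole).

0

A's neighbors: C, E, and G (k = 3).
Possible neighbor pairs: C(3,2) = 3. Edges among them: none → e = 0.
Clustering(A) = 0/3 = 0.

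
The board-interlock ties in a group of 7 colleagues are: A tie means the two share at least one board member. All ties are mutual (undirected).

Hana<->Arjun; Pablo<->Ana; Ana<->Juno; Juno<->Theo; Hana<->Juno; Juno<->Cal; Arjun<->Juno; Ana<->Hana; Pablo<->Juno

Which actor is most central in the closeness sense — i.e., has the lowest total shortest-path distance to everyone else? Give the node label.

Farness (sum of distances to all others) for each node — Ana:9, Arjun:10, Cal:11, Hana:9, Juno:6, Pablo:10, Theo:11.
The smallest farness is 6, for Juno, so Juno has the highest closeness.

Juno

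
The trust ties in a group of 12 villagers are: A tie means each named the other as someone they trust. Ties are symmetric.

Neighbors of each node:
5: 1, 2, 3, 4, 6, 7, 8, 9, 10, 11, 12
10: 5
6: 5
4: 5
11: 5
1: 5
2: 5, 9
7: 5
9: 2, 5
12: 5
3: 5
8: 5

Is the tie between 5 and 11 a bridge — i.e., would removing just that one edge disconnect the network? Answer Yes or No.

Without the 5–11 edge there is no alternate route between 5 and 11, so the network disconnects. It is a bridge.

Yes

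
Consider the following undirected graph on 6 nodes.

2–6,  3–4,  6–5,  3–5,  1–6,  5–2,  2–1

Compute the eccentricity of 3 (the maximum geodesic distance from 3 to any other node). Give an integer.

3

Distances from 3: 1:3, 2:2, 4:1, 5:1, 6:2.
The largest is 3 (to 1), so the eccentricity of 3 is 3.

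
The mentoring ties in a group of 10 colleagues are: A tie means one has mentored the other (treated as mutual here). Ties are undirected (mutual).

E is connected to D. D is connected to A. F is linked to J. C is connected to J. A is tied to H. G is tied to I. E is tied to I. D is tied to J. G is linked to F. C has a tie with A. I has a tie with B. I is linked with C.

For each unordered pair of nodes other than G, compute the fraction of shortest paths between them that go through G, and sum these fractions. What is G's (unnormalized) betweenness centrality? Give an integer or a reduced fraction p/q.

Pairs whose geodesics pass through G — I–F: 1; B–F: 1; E–F: 1/2.
All other pairs contribute 0.
Summing the contributions gives betweenness(G) = 5/2.

5/2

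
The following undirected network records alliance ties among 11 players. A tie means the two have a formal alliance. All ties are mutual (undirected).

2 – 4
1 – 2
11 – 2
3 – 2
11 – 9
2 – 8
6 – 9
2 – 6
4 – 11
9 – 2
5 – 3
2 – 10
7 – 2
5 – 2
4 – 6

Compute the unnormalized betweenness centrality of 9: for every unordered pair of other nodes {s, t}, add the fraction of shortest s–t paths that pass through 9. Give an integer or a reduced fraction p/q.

Pairs whose geodesics pass through 9 — 11–6: 1/3.
All other pairs contribute 0.
Summing the contributions gives betweenness(9) = 1/3.

1/3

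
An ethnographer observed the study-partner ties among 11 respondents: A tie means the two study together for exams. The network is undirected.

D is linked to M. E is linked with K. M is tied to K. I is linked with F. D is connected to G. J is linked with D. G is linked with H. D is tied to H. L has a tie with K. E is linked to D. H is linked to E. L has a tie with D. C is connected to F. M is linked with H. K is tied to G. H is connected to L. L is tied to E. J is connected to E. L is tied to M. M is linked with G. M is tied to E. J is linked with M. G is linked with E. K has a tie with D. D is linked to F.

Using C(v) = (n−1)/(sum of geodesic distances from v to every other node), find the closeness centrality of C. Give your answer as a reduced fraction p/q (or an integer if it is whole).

5/13

Distances from C: D:2, E:3, F:1, G:3, H:3, I:2, J:3, K:3, L:3, M:3. Sum = 26.
n = 11, so closeness = 10/26 = 5/13.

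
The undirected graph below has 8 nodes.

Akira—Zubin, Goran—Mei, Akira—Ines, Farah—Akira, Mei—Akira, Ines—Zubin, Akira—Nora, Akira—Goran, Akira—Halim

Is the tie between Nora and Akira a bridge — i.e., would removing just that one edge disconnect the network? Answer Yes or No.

Without the Nora–Akira edge there is no alternate route between Nora and Akira, so the network disconnects. It is a bridge.

Yes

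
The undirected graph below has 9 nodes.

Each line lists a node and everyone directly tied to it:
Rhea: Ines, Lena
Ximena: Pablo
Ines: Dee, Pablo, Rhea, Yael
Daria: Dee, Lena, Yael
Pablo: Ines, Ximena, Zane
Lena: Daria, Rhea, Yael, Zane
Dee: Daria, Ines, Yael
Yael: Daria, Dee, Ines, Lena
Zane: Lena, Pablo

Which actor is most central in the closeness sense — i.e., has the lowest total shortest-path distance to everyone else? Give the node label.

Farness (sum of distances to all others) for each node — Daria:16, Dee:15, Ines:12, Lena:13, Pablo:14, Rhea:15, Ximena:21, Yael:13, Zane:15.
The smallest farness is 12, for Ines, so Ines has the highest closeness.

Ines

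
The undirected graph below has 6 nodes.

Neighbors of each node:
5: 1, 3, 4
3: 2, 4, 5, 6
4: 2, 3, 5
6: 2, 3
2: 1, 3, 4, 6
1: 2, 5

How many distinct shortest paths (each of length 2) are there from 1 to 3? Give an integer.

The shortest distance is 2. The length-2 paths are: 1–2–3; 1–5–3.
That gives 2 distinct shortest paths.

2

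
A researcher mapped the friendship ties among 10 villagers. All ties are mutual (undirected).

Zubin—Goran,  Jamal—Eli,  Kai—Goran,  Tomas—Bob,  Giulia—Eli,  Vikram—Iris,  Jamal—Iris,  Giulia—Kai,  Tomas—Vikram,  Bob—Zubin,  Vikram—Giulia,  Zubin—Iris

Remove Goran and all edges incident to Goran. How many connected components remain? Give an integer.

1

Goran's neighbors (Kai and Zubin) remain reachable from one another through other ties, so the rest of the network stays in one piece.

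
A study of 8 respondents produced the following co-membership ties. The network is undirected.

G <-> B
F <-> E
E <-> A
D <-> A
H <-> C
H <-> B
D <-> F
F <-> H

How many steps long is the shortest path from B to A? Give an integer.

One shortest route is B – H – F – D – A, which uses 4 edges, and at distance 3 from B we only reach {D, E}, which does not include A. So d(B,A) = 4.

4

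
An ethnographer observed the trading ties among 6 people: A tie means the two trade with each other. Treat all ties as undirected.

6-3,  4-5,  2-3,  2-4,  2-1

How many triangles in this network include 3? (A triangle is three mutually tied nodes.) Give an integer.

0

3's neighbors are 2 and 6, but none of them are tied to each other, so no triangle contains 3.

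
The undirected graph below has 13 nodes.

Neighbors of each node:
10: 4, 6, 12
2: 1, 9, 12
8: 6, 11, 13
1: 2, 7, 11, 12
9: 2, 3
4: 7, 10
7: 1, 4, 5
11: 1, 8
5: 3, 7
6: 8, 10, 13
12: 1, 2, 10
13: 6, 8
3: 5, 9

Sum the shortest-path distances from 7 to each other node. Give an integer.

Distances from 7: 1:1, 2:2, 3:2, 4:1, 5:1, 6:3, 8:3, 9:3, 10:2, 11:2, 12:2, 13:4.
Sum = 1 + 2 + 2 + 1 + 1 + 3 + 3 + 3 + 2 + 2 + 2 + 4 = 26.

26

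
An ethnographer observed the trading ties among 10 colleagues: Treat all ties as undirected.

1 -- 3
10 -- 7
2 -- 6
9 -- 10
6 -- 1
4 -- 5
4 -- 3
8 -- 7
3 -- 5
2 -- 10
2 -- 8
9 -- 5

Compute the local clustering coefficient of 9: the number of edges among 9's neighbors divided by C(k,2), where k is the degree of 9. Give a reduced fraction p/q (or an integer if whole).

0

9's neighbors: 5 and 10 (k = 2).
Possible neighbor pairs: C(2,2) = 1. Edges among them: none → e = 0.
Clustering(9) = 0/1.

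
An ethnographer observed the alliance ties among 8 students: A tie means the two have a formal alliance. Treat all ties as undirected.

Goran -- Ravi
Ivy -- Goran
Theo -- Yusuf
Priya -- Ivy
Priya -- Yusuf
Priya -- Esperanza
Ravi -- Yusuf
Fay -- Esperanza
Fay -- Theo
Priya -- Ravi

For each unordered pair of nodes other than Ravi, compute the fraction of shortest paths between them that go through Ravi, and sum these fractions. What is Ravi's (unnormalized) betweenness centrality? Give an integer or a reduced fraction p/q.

Pairs whose geodesics pass through Ravi — Fay–Goran: 2/3; Theo–Goran: 1; Yusuf–Goran: 1; Goran–Priya: 1/2; Goran–Esperanza: 1/2.
All other pairs contribute 0.
Summing the contributions gives betweenness(Ravi) = 11/3.

11/3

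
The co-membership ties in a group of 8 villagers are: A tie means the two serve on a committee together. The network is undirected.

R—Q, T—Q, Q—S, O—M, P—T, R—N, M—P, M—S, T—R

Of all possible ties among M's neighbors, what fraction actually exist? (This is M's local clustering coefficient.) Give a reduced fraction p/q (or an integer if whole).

M's neighbors: O, P, and S (k = 3).
Possible neighbor pairs: C(3,2) = 3. Edges among them: none → e = 0.
Clustering(M) = 0/3 = 0.

0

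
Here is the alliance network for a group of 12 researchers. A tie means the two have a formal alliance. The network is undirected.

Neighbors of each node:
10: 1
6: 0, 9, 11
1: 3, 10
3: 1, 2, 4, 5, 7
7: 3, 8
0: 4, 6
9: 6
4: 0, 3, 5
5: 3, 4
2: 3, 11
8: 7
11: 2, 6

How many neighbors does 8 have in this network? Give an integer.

1

8 is directly tied to 7. That is 1 neighbor, so the degree of 8 is 1.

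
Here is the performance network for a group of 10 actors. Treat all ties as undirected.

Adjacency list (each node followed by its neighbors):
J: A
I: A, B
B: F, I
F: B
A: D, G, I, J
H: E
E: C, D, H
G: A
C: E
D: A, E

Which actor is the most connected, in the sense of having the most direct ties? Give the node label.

A

Degrees — A:4, B:2, C:1, D:2, E:3, F:1, G:1, H:1, I:2, J:1.
The maximum is 4, attained only by A.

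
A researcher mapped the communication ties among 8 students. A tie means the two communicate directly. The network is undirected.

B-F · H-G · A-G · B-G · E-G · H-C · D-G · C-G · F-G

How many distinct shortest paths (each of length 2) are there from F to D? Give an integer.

The shortest distance is 2, and the only length-2 path is F–G–D. So there is exactly 1 shortest path.

1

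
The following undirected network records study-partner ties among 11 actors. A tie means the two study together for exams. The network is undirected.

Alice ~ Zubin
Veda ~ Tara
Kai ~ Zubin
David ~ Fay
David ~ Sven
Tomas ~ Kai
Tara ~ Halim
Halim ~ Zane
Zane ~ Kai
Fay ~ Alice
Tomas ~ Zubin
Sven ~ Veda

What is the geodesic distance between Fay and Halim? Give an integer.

5

One shortest route is Fay – Alice – Zubin – Kai – Zane – Halim, which uses 5 edges, and at distance 4 from Fay we only reach {Tara, Zane}, which does not include Halim. So d(Fay,Halim) = 5.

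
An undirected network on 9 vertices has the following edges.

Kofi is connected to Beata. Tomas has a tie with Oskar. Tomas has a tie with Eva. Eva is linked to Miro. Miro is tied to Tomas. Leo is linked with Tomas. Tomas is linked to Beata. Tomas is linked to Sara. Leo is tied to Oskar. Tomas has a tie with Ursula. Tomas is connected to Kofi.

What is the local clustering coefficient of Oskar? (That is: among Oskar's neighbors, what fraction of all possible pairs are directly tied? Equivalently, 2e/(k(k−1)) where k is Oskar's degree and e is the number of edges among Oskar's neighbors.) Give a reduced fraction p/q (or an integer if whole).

Oskar's neighbors: Leo and Tomas (k = 2).
Possible neighbor pairs: C(2,2) = 1. Edges among them: Leo–Tomas → e = 1.
Clustering(Oskar) = 1/1.

1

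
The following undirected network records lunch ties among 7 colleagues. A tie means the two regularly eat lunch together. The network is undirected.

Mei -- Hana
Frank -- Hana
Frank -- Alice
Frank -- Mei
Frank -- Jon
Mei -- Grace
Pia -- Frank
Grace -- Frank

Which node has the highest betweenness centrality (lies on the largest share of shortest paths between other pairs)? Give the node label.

Unnormalized betweenness of each node: Alice:0, Frank:25/2, Grace:0, Hana:0, Jon:0, Mei:1/2, Pia:0.
Frank has the largest value, 25/2, making it the main broker — the node through which the most shortest paths run.

Frank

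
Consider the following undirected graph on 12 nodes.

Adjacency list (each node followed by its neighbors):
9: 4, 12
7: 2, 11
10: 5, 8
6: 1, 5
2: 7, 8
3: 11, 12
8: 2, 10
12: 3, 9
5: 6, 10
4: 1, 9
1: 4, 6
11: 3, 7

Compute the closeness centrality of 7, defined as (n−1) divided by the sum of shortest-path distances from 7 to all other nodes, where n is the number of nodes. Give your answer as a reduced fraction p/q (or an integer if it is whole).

11/36

Distances from 7: 1:6, 2:1, 3:2, 4:5, 5:4, 6:5, 8:2, 9:4, 10:3, 11:1, 12:3. Sum = 36.
n = 12, so closeness = 11/36.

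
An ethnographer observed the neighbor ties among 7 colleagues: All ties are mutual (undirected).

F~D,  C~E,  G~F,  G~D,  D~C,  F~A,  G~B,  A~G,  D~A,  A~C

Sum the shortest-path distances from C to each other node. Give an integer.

Distances from C: A:1, B:3, D:1, E:1, F:2, G:2.
Sum = 1 + 3 + 1 + 1 + 2 + 2 = 10.

10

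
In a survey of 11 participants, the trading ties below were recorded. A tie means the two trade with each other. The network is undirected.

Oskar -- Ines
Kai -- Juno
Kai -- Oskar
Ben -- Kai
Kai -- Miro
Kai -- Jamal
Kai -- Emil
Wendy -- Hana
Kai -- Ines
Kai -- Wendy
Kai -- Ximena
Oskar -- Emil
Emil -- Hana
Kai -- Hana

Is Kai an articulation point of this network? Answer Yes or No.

Removing Kai leaves {Juno} with no path to {Jamal}, so the network splits into 6 components. Kai is a cut vertex.

Yes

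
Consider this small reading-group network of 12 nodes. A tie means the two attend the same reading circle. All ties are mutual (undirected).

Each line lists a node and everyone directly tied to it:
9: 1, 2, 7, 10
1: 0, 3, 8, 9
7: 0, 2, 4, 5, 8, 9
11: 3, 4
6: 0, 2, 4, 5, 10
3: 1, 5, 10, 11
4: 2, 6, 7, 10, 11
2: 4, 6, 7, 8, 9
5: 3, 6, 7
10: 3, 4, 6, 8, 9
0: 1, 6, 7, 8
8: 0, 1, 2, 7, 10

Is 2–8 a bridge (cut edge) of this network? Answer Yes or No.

No

Even without that edge, 2 still reaches 8 via 2 – 7 – 8, so the network stays connected. Not a bridge.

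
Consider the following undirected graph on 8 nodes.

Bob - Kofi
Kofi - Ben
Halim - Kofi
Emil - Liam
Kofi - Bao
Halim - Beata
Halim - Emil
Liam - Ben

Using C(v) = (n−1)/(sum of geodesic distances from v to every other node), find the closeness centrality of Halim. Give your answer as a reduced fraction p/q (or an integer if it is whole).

7/11

Distances from Halim: Bao:2, Beata:1, Ben:2, Bob:2, Emil:1, Kofi:1, Liam:2. Sum = 11.
n = 8, so closeness = 7/11.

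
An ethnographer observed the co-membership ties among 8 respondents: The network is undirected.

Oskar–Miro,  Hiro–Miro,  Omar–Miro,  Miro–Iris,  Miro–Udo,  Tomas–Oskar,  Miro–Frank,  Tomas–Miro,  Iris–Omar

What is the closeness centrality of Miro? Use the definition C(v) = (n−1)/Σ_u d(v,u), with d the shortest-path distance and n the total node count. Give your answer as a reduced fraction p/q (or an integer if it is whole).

1

Distances from Miro: Frank:1, Hiro:1, Iris:1, Omar:1, Oskar:1, Tomas:1, Udo:1. Sum = 7.
n = 8, so closeness = 7/7 = 1.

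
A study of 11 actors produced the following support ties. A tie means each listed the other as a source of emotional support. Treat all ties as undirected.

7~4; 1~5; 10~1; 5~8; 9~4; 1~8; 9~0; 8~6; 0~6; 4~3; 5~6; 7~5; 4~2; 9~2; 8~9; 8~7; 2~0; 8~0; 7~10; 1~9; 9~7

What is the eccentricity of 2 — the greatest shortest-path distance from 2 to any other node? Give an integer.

3

Distances from 2: 0:1, 1:2, 3:2, 4:1, 5:3, 6:2, 7:2, 8:2, 9:1, 10:3.
The largest is 3 (to 5 and 10), so the eccentricity of 2 is 3.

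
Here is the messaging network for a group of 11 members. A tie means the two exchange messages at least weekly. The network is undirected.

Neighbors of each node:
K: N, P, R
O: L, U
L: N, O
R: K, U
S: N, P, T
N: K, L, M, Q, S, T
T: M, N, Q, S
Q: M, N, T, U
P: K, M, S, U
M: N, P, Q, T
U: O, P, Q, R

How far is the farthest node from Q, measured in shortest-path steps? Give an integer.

2

Distances from Q: K:2, L:2, M:1, N:1, O:2, P:2, R:2, S:2, T:1, U:1.
The largest is 2 (to P, R, O, S, K, and L), so the eccentricity of Q is 2.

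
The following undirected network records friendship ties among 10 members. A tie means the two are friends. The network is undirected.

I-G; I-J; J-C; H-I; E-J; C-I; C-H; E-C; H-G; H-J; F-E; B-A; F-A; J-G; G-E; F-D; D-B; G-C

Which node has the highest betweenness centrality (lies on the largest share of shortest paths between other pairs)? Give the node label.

Unnormalized betweenness of each node: A:7/2, B:1/2, C:10/3, D:7/2, E:20, F:37/2, G:10/3, H:0, I:0, J:10/3.
E has the largest value, 20, making it the main broker — the node through which the most shortest paths run.

E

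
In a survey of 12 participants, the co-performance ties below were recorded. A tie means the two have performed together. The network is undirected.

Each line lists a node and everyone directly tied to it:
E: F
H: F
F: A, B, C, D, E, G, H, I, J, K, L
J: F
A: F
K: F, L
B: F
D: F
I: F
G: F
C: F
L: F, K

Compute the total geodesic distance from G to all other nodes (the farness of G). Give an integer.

21

Distances from G: A:2, B:2, C:2, D:2, E:2, F:1, H:2, I:2, J:2, K:2, L:2.
Sum = 2 + 2 + 2 + 2 + 2 + 1 + 2 + 2 + 2 + 2 + 2 = 21.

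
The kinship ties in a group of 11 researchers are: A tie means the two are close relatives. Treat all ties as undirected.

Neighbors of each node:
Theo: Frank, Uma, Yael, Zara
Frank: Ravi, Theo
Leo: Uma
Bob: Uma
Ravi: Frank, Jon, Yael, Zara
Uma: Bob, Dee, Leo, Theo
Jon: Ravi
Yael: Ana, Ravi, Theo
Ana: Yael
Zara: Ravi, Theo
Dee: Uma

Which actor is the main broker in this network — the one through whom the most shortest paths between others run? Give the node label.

Theo

Unnormalized betweenness of each node: Ana:0, Bob:0, Dee:0, Frank:10/3, Jon:0, Leo:0, Ravi:23/2, Theo:53/2, Uma:24, Yael:37/3, Zara:10/3.
Theo has the largest value, 53/2, making it the main broker — the node through which the most shortest paths run.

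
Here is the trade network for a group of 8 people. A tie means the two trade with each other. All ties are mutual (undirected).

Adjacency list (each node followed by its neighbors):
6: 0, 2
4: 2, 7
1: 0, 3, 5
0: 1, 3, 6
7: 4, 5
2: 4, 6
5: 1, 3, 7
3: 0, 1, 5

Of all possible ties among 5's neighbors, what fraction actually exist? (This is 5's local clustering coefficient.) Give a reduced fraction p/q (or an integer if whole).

5's neighbors: 1, 3, and 7 (k = 3).
Possible neighbor pairs: C(3,2) = 3. Edges among them: 1–3 → e = 1.
Clustering(5) = 1/3.

1/3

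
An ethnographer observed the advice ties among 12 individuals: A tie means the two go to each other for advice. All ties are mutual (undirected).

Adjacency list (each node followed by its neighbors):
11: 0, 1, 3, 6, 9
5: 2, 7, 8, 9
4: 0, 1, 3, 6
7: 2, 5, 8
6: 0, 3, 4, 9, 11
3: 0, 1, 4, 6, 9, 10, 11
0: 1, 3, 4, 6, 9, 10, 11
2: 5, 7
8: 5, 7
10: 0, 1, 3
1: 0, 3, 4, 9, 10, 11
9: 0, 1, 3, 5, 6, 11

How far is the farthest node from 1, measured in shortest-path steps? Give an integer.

Distances from 1: 0:1, 2:3, 3:1, 4:1, 5:2, 6:2, 7:3, 8:3, 9:1, 10:1, 11:1.
The largest is 3 (to 7, 8, and 2), so the eccentricity of 1 is 3.

3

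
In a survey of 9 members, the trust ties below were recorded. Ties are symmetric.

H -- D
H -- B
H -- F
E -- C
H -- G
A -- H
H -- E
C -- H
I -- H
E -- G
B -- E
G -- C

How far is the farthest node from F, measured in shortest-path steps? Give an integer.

Distances from F: A:2, B:2, C:2, D:2, E:2, G:2, H:1, I:2.
The largest is 2 (to E, C, G, D, I, A, and B), so the eccentricity of F is 2.

2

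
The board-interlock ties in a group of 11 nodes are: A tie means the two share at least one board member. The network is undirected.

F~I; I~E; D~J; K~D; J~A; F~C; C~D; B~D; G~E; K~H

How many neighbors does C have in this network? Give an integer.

C is directly tied to D and F. That is 2 neighbors, so the degree of C is 2.

2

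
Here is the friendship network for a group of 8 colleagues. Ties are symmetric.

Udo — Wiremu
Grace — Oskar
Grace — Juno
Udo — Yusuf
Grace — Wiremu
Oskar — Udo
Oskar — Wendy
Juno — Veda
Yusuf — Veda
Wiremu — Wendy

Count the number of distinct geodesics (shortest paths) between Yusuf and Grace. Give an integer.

The shortest distance is 3. The length-3 paths are: Yusuf–Veda–Juno–Grace; Yusuf–Udo–Oskar–Grace; Yusuf–Udo–Wiremu–Grace.
That gives 3 distinct shortest paths.

3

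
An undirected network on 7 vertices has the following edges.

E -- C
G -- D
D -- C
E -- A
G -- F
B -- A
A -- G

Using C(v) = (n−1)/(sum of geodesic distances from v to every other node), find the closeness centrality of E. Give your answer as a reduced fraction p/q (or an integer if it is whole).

Distances from E: A:1, B:2, C:1, D:2, F:3, G:2. Sum = 11.
n = 7, so closeness = 6/11.

6/11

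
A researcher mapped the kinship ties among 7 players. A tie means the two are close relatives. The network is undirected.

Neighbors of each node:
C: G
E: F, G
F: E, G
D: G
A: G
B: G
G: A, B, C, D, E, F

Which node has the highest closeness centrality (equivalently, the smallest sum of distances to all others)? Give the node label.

G

Farness (sum of distances to all others) for each node — A:11, B:11, C:11, D:11, E:10, F:10, G:6.
The smallest farness is 6, for G, so G has the highest closeness.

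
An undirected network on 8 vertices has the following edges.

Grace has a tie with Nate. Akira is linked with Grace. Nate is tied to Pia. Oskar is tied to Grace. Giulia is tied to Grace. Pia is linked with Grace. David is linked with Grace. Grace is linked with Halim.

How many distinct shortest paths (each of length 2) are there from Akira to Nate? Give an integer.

1

The shortest distance is 2, and the only length-2 path is Akira–Grace–Nate. So there is exactly 1 shortest path.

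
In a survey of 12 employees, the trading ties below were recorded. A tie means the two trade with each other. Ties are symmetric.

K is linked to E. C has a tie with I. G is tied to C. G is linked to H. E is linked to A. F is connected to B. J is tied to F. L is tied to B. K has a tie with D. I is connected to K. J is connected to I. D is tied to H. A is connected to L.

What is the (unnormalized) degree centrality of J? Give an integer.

J is directly tied to F and I. That is 2 neighbors, so the degree of J is 2.

2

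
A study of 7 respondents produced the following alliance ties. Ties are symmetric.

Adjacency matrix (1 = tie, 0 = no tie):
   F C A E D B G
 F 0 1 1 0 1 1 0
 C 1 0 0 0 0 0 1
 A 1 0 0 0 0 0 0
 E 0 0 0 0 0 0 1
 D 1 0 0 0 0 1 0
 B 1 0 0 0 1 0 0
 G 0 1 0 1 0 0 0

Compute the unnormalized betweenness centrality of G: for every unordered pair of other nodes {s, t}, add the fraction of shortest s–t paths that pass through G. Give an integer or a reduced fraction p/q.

5

Pairs whose geodesics pass through G — F–E: 1; C–E: 1; A–E: 1; E–D: 1; E–B: 1.
All other pairs contribute 0.
Summing the contributions gives betweenness(G) = 5.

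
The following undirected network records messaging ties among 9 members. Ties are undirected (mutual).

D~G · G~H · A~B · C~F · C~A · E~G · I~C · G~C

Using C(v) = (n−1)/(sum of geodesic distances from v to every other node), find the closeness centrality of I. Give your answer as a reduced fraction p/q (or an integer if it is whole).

Distances from I: A:2, B:3, C:1, D:3, E:3, F:2, G:2, H:3. Sum = 19.
n = 9, so closeness = 8/19.

8/19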